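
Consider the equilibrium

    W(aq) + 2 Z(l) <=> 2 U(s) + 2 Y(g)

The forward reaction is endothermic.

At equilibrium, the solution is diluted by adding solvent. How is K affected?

The equilibrium constant depends only on temperature. This perturbation may move the position of equilibrium, but since T is unchanged, K itself is unchanged.

unchanged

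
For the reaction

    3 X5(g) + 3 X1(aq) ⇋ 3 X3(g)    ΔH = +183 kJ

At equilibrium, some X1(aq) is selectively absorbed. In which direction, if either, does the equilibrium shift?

left

Removing X1 (aq), a reactant, drives the reaction to the left.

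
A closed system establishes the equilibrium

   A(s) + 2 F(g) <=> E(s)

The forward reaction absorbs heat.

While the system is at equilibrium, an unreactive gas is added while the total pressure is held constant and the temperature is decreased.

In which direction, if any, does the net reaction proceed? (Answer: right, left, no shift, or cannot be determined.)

Adding inert gas at constant total pressure expands the volume and lowers every reacting partial pressure. With Δn_gas = 0 − 2 = -2, Q moves away from K toward the side with fewer gas moles, so the system shifts toward the side with more gas moles — to the left.
The forward reaction is endothermic. Lowering T favours the exothermic direction — shift to the left.
All effects act in the same direction — net shift to the left.

left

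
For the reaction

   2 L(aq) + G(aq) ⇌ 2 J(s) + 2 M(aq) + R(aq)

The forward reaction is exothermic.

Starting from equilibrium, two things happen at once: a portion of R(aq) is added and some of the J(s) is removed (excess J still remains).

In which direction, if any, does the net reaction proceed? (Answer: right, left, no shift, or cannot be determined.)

Adding R (aq), a product, drives the reaction to the left.
J is a pure solid; its activity is 1 regardless of amount, so Q is unaffected — no shift from this change.
Only the nonzero effect(s) matter; the net shift is to the left.

left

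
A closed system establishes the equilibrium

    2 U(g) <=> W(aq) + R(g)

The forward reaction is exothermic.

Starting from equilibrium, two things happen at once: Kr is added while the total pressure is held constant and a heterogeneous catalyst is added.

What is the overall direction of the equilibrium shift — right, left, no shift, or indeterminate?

Adding inert gas at constant total pressure expands the volume and lowers every reacting partial pressure. With Δn_gas = 1 − 2 = -1, Q moves away from K toward the side with fewer gas moles, so the system shifts toward the side with more gas moles — to the left.
A catalyst speeds both forward and reverse rates equally; it changes neither Q nor K — no shift from this change.
Only the nonzero effect(s) matter; the net shift is to the left.

left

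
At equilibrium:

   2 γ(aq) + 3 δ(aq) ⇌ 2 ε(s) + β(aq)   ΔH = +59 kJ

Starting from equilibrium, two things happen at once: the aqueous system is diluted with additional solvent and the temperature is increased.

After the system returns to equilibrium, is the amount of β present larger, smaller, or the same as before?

cannot be determined

Dilution lowers every aqueous concentration by the same factor. Δn_aq = 1 − 5 = -4, so the system shifts toward the side with more dissolved moles — to the left.
The forward reaction is endothermic. Raising T favours the endothermic direction — shift to the right.
The two effects oppose each other, so the net shift — and hence the change in β — cannot be determined from the given information.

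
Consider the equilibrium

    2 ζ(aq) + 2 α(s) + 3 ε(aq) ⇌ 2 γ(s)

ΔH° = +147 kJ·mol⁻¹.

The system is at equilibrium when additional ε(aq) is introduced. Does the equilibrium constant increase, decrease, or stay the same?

unchanged

The equilibrium constant depends only on temperature. This perturbation may move the position of equilibrium, but since T is unchanged, K itself is unchanged.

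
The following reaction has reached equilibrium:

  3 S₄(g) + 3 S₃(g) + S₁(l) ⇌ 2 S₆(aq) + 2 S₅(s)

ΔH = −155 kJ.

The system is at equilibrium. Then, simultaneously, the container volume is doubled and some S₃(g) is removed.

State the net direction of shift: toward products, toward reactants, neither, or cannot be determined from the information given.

left

Gas moles: reactants 6, products 0 (Δn_gas = -6). Expansion shifts the system toward the side with more moles of gas — to the left.
Removing S₃ (g), a reactant, drives the reaction to the left.
All effects act in the same direction — net shift to the left.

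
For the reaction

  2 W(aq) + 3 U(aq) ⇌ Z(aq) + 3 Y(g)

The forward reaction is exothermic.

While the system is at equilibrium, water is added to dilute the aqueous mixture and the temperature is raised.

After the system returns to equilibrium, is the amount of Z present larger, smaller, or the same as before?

decreases

Dilution lowers every aqueous concentration by the same factor. Δn_aq = 1 − 5 = -4, so the system shifts toward the side with more dissolved moles — to the left.
The forward reaction is exothermic. Raising T favours the endothermic direction — shift to the left.
The net shift is to the left. Z is a product, so its amount decreases.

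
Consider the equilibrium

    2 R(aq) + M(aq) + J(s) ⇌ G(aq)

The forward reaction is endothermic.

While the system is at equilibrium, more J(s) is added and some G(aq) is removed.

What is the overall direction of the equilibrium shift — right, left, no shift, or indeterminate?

right

J is a pure solid; its activity is 1 regardless of amount, so Q is unaffected — no shift from this change.
Removing G (aq), a product, drives the reaction to the right.
Only the nonzero effect(s) matter; the net shift is to the right.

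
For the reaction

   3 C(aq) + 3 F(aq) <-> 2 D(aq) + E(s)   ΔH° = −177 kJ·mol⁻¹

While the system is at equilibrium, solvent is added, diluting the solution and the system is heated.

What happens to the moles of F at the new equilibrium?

Dilution lowers every aqueous concentration by the same factor. Δn_aq = 2 − 6 = -4, so the system shifts toward the side with more dissolved moles — to the left.
The forward reaction is exothermic. Raising T favours the endothermic direction — shift to the left.
The net shift is to the left. F is a reactant, so its amount increases.

increases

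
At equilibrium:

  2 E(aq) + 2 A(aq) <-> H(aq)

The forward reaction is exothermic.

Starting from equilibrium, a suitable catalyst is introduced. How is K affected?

unchanged

The equilibrium constant depends only on temperature. This perturbation changes neither the position of equilibrium nor K.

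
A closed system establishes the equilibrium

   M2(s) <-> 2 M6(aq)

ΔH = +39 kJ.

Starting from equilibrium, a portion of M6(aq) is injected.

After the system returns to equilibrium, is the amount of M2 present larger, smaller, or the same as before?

increases

Adding M6 (aq), a product, drives the reaction to the left.
The net shift is to the left. M2 is a reactant, so its amount increases.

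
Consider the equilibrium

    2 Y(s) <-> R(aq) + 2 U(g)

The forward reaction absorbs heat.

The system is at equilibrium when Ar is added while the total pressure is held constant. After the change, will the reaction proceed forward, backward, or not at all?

Adding inert gas at constant total pressure expands the volume and lowers every reacting partial pressure. With Δn_gas = 2 − 0 = +2, Q moves away from K toward the side with fewer gas moles, so the system shifts toward the side with more gas moles — to the right.

right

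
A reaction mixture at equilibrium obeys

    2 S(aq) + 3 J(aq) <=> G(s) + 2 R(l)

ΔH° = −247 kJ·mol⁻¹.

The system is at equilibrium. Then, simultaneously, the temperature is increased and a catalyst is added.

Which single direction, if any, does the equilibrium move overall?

The forward reaction is exothermic. Raising T favours the endothermic direction — shift to the left.
A catalyst speeds both forward and reverse rates equally; it changes neither Q nor K — no shift from this change.
Only the nonzero effect(s) matter; the net shift is to the left.

left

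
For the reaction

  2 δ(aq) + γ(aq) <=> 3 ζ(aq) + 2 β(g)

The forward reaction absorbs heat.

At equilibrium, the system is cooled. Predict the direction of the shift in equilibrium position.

The forward reaction is endothermic. Lowering T favours the exothermic direction — shift to the left.

left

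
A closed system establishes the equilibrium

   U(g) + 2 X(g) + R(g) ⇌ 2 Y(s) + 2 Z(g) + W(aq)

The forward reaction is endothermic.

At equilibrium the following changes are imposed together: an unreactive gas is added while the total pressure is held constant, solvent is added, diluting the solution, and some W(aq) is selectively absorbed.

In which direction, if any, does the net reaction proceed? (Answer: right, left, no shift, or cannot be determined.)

Adding inert gas at constant total pressure expands the volume and lowers every reacting partial pressure. With Δn_gas = 2 − 4 = -2, Q moves away from K toward the side with fewer gas moles, so the system shifts toward the side with more gas moles — to the left.
Dilution lowers every aqueous concentration by the same factor. Δn_aq = 1 − 0 = +1, so the system shifts toward the side with more dissolved moles — to the right.
Removing W (aq), a product, drives the reaction to the right.
The individual effects push in opposite directions; without quantitative information the net direction cannot be determined.

cannot be determined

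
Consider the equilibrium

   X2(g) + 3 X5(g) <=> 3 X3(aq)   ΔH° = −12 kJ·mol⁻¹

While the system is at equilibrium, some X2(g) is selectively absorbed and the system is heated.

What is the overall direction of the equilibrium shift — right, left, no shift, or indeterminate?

Removing X2 (g), a reactant, drives the reaction to the left.
The forward reaction is exothermic. Raising T favours the endothermic direction — shift to the left.
All effects act in the same direction — net shift to the left.

left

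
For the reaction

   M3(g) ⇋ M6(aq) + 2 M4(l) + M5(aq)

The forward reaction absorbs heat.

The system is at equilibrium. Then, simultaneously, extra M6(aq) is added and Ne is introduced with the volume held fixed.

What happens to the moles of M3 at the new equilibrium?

Adding M6 (aq), a product, drives the reaction to the left.
At constant volume, adding an inert gas leaves every reacting species' partial pressure unchanged, so Q is unchanged — no shift from this change.
The net shift is to the left. M3 is a reactant, so its amount increases.

increases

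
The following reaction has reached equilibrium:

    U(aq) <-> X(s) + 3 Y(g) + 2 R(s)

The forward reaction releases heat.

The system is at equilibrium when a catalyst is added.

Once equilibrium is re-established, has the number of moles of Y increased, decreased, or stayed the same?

unchanged

A catalyst speeds both forward and reverse rates equally; it changes neither Q nor K — no shift from this change.
No net shift occurs, so the amount of Y is unchanged.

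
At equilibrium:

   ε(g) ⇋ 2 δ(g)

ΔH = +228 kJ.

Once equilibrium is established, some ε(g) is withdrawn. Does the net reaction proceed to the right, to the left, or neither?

Removing ε (g), a reactant, drives the reaction to the left.

left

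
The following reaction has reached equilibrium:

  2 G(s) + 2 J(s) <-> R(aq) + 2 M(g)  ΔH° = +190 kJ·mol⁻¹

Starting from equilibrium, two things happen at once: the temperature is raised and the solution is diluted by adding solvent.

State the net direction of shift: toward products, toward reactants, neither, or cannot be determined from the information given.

right

The forward reaction is endothermic. Raising T favours the endothermic direction — shift to the right.
Dilution lowers every aqueous concentration by the same factor. Δn_aq = 1 − 0 = +1, so the system shifts toward the side with more dissolved moles — to the right.
All effects act in the same direction — net shift to the right.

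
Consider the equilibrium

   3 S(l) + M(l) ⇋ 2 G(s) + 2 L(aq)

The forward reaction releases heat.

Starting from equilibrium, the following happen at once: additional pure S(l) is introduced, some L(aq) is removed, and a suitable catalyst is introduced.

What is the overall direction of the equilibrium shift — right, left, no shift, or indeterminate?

S is a pure liquid; its activity is 1 regardless of amount, so Q is unaffected — no shift from this change.
Removing L (aq), a product, drives the reaction to the right.
A catalyst speeds both forward and reverse rates equally; it changes neither Q nor K — no shift from this change.
Only the nonzero effect(s) matter; the net shift is to the right.

right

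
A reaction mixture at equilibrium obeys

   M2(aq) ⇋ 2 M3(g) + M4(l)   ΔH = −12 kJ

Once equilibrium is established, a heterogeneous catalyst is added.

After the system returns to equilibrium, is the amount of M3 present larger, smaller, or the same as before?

A catalyst speeds both forward and reverse rates equally; it changes neither Q nor K — no shift from this change.
No net shift occurs, so the amount of M3 is unchanged.

unchanged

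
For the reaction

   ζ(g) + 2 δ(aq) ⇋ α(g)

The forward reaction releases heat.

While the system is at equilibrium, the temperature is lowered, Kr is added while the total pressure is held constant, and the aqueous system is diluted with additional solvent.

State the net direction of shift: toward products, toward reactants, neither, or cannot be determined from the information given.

cannot be determined

The forward reaction is exothermic. Lowering T favours the exothermic direction — shift to the right.
Adding inert gas at constant total pressure expands the volume, scaling every reacting partial pressure by the same factor. Δn_gas = 1 − 1 = 0, so Q is unchanged — no shift.
Dilution lowers every aqueous concentration by the same factor. Δn_aq = 0 − 2 = -2, so the system shifts toward the side with more dissolved moles — to the left.
The individual effects push in opposite directions; without quantitative information the net direction cannot be determined.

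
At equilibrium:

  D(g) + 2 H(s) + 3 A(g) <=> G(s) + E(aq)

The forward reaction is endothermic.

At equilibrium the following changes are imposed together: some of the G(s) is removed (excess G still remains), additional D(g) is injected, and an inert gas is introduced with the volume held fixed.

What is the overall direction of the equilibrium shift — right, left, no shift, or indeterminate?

right

G is a pure solid; its activity is 1 regardless of amount, so Q is unaffected — no shift from this change.
Adding D (g), a reactant, drives the reaction to the right.
At constant volume, adding an inert gas leaves every reacting species' partial pressure unchanged, so Q is unchanged — no shift from this change.
Only the nonzero effect(s) matter; the net shift is to the right.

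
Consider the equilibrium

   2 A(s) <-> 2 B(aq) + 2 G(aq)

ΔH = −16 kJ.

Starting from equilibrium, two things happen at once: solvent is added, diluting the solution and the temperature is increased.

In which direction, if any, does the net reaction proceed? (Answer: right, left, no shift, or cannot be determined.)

cannot be determined

Dilution lowers every aqueous concentration by the same factor. Δn_aq = 4 − 0 = +4, so the system shifts toward the side with more dissolved moles — to the right.
The forward reaction is exothermic. Raising T favours the endothermic direction — shift to the left.
The individual effects push in opposite directions; without quantitative information the net direction cannot be determined.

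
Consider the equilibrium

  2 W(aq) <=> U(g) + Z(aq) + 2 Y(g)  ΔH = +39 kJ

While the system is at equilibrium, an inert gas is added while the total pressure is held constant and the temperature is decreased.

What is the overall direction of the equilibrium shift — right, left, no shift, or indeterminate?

Adding inert gas at constant total pressure expands the volume and lowers every reacting partial pressure. With Δn_gas = 3 − 0 = +3, Q moves away from K toward the side with fewer gas moles, so the system shifts toward the side with more gas moles — to the right.
The forward reaction is endothermic. Lowering T favours the exothermic direction — shift to the left.
The individual effects push in opposite directions; without quantitative information the net direction cannot be determined.

cannot be determined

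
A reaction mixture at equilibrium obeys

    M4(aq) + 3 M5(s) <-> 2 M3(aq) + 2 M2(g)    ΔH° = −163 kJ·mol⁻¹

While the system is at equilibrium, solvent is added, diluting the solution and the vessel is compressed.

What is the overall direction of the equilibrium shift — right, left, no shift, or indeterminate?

Dilution lowers every aqueous concentration by the same factor. Δn_aq = 2 − 1 = +1, so the system shifts toward the side with more dissolved moles — to the right.
Gas moles: reactants 0, products 2 (Δn_gas = +2). Compression shifts the system toward the side with fewer moles of gas — to the left.
The individual effects push in opposite directions; without quantitative information the net direction cannot be determined.

cannot be determined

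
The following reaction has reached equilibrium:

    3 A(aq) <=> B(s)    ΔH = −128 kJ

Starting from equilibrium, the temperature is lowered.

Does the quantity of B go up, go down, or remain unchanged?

increases

The forward reaction is exothermic. Lowering T favours the exothermic direction — shift to the right.
The net shift is to the right. B is a product, so its amount increases.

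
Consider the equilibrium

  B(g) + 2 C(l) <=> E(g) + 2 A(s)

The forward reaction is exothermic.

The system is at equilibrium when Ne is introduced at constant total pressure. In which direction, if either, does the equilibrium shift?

no shift

Adding inert gas at constant total pressure expands the volume, scaling every reacting partial pressure by the same factor. Δn_gas = 1 − 1 = 0, so Q is unchanged — no shift.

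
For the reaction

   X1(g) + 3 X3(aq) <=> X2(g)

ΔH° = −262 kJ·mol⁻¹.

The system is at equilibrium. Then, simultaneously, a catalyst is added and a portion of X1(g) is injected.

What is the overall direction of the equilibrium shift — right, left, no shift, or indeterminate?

right

A catalyst speeds both forward and reverse rates equally; it changes neither Q nor K — no shift from this change.
Adding X1 (g), a reactant, drives the reaction to the right.
Only the nonzero effect(s) matter; the net shift is to the right.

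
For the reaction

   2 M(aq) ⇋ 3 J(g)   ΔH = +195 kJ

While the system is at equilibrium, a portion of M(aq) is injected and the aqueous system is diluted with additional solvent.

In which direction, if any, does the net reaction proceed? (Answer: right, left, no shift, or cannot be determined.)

cannot be determined

Adding M (aq), a reactant, drives the reaction to the right.
Dilution lowers every aqueous concentration by the same factor. Δn_aq = 0 − 2 = -2, so the system shifts toward the side with more dissolved moles — to the left.
The individual effects push in opposite directions; without quantitative information the net direction cannot be determined.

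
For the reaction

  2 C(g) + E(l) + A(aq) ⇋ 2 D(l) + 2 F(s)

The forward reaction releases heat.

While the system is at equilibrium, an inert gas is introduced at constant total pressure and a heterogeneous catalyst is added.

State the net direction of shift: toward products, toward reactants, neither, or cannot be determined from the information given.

left

Adding inert gas at constant total pressure expands the volume and lowers every reacting partial pressure. With Δn_gas = 0 − 2 = -2, Q moves away from K toward the side with fewer gas moles, so the system shifts toward the side with more gas moles — to the left.
A catalyst speeds both forward and reverse rates equally; it changes neither Q nor K — no shift from this change.
Only the nonzero effect(s) matter; the net shift is to the left.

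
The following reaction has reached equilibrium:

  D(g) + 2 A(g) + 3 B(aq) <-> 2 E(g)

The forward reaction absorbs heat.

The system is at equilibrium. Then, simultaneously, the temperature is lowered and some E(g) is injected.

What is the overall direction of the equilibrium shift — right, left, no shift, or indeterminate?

left

The forward reaction is endothermic. Lowering T favours the exothermic direction — shift to the left.
Adding E (g), a product, drives the reaction to the left.
All effects act in the same direction — net shift to the left.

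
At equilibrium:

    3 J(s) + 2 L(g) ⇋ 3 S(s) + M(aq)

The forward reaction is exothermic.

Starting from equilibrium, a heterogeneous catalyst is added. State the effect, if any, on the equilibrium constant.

The equilibrium constant depends only on temperature. This perturbation changes neither the position of equilibrium nor K.

unchanged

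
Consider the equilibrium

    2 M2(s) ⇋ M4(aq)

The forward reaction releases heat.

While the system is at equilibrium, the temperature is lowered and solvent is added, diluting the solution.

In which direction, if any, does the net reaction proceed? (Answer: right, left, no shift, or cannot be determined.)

The forward reaction is exothermic. Lowering T favours the exothermic direction — shift to the right.
Dilution lowers every aqueous concentration by the same factor. Δn_aq = 1 − 0 = +1, so the system shifts toward the side with more dissolved moles — to the right.
All effects act in the same direction — net shift to the right.

right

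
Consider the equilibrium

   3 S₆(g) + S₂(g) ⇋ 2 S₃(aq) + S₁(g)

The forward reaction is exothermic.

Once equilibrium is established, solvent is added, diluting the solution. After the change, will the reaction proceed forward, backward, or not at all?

Dilution lowers every aqueous concentration by the same factor. Δn_aq = 2 − 0 = +2, so the system shifts toward the side with more dissolved moles — to the right.

right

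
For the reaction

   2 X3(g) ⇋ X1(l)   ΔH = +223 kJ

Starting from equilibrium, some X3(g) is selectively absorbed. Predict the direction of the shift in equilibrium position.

left

Removing X3 (g), a reactant, drives the reaction to the left.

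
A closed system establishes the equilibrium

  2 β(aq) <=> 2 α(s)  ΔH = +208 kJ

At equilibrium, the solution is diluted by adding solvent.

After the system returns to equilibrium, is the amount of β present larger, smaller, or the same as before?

Dilution lowers every aqueous concentration by the same factor. Δn_aq = 0 − 2 = -2, so the system shifts toward the side with more dissolved moles — to the left.
The net shift is to the left. β is a reactant, so its amount increases.

increases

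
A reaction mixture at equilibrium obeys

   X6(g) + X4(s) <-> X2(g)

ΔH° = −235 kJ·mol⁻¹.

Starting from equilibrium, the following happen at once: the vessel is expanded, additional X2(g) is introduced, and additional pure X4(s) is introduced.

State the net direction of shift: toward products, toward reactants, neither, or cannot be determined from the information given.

left

Gas moles: reactants 1, products 1. Δn_gas = 0, so a volume change leaves Q equal to K — no shift from this change.
Adding X2 (g), a product, drives the reaction to the left.
X4 is a pure solid; its activity is 1 regardless of amount, so Q is unaffected — no shift from this change.
Only the nonzero effect(s) matter; the net shift is to the left.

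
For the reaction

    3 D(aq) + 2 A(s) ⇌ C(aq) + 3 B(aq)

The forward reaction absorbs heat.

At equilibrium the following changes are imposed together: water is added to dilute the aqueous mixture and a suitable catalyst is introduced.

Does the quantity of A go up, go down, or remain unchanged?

decreases

Dilution lowers every aqueous concentration by the same factor. Δn_aq = 4 − 3 = +1, so the system shifts toward the side with more dissolved moles — to the right.
A catalyst speeds both forward and reverse rates equally; it changes neither Q nor K — no shift from this change.
The net shift is to the right. A is a reactant, so its amount decreases.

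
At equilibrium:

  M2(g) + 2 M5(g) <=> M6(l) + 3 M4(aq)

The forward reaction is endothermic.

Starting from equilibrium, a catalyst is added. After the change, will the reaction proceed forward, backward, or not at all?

A catalyst speeds both forward and reverse rates equally; it changes neither Q nor K — no shift from this change.

no shift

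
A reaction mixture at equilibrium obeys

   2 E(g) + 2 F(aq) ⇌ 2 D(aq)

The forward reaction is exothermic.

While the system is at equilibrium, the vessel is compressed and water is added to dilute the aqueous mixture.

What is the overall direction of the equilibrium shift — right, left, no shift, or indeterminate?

Gas moles: reactants 2, products 0 (Δn_gas = -2). Compression shifts the system toward the side with fewer moles of gas — to the right.
Dilution scales every aqueous concentration by the same factor. Δn_aq = 2 − 2 = 0, so Q is unchanged — no shift.
Only the nonzero effect(s) matter; the net shift is to the right.

right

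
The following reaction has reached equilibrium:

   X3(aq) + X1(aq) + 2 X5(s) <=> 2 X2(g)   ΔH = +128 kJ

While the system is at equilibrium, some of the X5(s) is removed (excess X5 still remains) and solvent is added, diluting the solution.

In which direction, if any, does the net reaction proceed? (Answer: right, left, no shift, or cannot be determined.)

X5 is a pure solid; its activity is 1 regardless of amount, so Q is unaffected — no shift from this change.
Dilution lowers every aqueous concentration by the same factor. Δn_aq = 0 − 2 = -2, so the system shifts toward the side with more dissolved moles — to the left.
Only the nonzero effect(s) matter; the net shift is to the left.

left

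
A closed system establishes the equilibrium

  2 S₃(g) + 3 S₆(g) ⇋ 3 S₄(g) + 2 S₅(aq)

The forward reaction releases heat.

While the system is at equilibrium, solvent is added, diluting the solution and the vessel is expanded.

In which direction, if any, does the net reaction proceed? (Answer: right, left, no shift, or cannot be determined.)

Dilution lowers every aqueous concentration by the same factor. Δn_aq = 2 − 0 = +2, so the system shifts toward the side with more dissolved moles — to the right.
Gas moles: reactants 5, products 3 (Δn_gas = -2). Expansion shifts the system toward the side with more moles of gas — to the left.
The individual effects push in opposite directions; without quantitative information the net direction cannot be determined.

cannot be determined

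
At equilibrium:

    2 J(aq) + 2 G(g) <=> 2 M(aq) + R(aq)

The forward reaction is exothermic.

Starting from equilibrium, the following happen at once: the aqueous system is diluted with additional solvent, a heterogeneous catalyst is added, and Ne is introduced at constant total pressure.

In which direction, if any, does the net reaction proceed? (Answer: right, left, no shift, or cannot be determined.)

cannot be determined

Dilution lowers every aqueous concentration by the same factor. Δn_aq = 3 − 2 = +1, so the system shifts toward the side with more dissolved moles — to the right.
A catalyst speeds both forward and reverse rates equally; it changes neither Q nor K — no shift from this change.
Adding inert gas at constant total pressure expands the volume and lowers every reacting partial pressure. With Δn_gas = 0 − 2 = -2, Q moves away from K toward the side with fewer gas moles, so the system shifts toward the side with more gas moles — to the left.
The individual effects push in opposite directions; without quantitative information the net direction cannot be determined.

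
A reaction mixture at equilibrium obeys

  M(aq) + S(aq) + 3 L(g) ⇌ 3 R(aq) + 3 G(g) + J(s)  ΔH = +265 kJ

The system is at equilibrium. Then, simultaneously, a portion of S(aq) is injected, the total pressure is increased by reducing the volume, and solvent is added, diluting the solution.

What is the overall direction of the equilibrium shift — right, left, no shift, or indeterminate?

right

Adding S (aq), a reactant, drives the reaction to the right.
Gas moles: reactants 3, products 3. Δn_gas = 0, so a volume change leaves Q equal to K — no shift from this change.
Dilution lowers every aqueous concentration by the same factor. Δn_aq = 3 − 2 = +1, so the system shifts toward the side with more dissolved moles — to the right.
Only the nonzero effect(s) matter; the net shift is to the right.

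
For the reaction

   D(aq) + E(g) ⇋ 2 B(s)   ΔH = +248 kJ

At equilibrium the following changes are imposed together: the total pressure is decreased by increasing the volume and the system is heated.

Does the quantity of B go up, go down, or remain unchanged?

cannot be determined

Gas moles: reactants 1, products 0 (Δn_gas = -1). Expansion shifts the system toward the side with more moles of gas — to the left.
The forward reaction is endothermic. Raising T favours the endothermic direction — shift to the right.
The two effects oppose each other, so the net shift — and hence the change in B — cannot be determined from the given information.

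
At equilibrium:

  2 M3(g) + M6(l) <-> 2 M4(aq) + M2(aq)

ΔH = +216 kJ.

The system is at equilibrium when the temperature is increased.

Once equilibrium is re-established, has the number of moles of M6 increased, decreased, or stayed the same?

The forward reaction is endothermic. Raising T favours the endothermic direction — shift to the right.
The net shift is to the right. M6 is a reactant, so its amount decreases.

decreases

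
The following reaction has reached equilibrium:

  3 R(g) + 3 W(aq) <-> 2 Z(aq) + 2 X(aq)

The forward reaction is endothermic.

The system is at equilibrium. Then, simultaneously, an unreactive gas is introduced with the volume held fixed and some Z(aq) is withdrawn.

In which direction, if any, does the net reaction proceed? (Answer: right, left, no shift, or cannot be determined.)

At constant volume, adding an inert gas leaves every reacting species' partial pressure unchanged, so Q is unchanged — no shift from this change.
Removing Z (aq), a product, drives the reaction to the right.
Only the nonzero effect(s) matter; the net shift is to the right.

right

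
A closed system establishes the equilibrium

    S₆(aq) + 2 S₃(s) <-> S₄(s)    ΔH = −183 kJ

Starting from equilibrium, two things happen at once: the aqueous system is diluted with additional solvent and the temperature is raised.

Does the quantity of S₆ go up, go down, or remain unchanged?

increases

Dilution lowers every aqueous concentration by the same factor. Δn_aq = 0 − 1 = -1, so the system shifts toward the side with more dissolved moles — to the left.
The forward reaction is exothermic. Raising T favours the endothermic direction — shift to the left.
The net shift is to the left. S₆ is a reactant, so its amount increases.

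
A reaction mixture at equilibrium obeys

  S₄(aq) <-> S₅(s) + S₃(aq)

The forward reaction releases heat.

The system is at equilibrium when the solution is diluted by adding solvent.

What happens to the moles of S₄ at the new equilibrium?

Dilution scales every aqueous concentration by the same factor. Δn_aq = 1 − 1 = 0, so Q is unchanged — no shift.
No net shift occurs, so the amount of S₄ is unchanged.

unchanged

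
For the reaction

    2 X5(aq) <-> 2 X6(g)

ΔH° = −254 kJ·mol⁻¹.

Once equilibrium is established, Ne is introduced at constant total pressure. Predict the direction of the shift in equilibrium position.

Adding inert gas at constant total pressure expands the volume and lowers every reacting partial pressure. With Δn_gas = 2 − 0 = +2, Q moves away from K toward the side with fewer gas moles, so the system shifts toward the side with more gas moles — to the right.

right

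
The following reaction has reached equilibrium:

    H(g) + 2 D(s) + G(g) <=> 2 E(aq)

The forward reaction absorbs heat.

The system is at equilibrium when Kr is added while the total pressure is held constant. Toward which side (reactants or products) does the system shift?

left

Adding inert gas at constant total pressure expands the volume and lowers every reacting partial pressure. With Δn_gas = 0 − 2 = -2, Q moves away from K toward the side with fewer gas moles, so the system shifts toward the side with more gas moles — to the left.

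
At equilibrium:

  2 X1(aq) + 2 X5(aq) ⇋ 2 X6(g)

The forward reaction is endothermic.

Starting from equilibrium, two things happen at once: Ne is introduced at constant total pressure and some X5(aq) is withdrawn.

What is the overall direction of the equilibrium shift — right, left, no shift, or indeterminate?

cannot be determined

Adding inert gas at constant total pressure expands the volume and lowers every reacting partial pressure. With Δn_gas = 2 − 0 = +2, Q moves away from K toward the side with fewer gas moles, so the system shifts toward the side with more gas moles — to the right.
Removing X5 (aq), a reactant, drives the reaction to the left.
The individual effects push in opposite directions; without quantitative information the net direction cannot be determined.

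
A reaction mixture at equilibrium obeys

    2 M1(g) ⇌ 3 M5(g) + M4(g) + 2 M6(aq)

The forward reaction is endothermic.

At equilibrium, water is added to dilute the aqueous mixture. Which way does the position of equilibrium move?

Dilution lowers every aqueous concentration by the same factor. Δn_aq = 2 − 0 = +2, so the system shifts toward the side with more dissolved moles — to the right.

right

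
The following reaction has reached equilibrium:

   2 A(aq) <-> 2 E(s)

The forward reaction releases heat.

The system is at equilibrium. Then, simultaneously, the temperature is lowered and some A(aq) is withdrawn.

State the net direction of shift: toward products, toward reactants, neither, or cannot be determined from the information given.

The forward reaction is exothermic. Lowering T favours the exothermic direction — shift to the right.
Removing A (aq), a reactant, drives the reaction to the left.
The individual effects push in opposite directions; without quantitative information the net direction cannot be determined.

cannot be determined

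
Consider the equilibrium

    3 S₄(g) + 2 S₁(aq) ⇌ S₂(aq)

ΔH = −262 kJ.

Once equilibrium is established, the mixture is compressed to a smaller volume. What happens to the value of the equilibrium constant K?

The equilibrium constant depends only on temperature. This perturbation may move the position of equilibrium, but since T is unchanged, K itself is unchanged.

unchanged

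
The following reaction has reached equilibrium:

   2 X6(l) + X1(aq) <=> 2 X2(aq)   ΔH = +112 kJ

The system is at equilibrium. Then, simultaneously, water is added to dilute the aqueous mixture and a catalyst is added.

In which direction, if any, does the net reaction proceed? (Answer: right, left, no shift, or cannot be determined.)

right

Dilution lowers every aqueous concentration by the same factor. Δn_aq = 2 − 1 = +1, so the system shifts toward the side with more dissolved moles — to the right.
A catalyst speeds both forward and reverse rates equally; it changes neither Q nor K — no shift from this change.
Only the nonzero effect(s) matter; the net shift is to the right.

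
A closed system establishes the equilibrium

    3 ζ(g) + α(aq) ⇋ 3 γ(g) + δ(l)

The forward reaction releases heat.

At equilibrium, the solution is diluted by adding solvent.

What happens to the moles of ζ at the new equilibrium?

Dilution lowers every aqueous concentration by the same factor. Δn_aq = 0 − 1 = -1, so the system shifts toward the side with more dissolved moles — to the left.
The net shift is to the left. ζ is a reactant, so its amount increases.

increases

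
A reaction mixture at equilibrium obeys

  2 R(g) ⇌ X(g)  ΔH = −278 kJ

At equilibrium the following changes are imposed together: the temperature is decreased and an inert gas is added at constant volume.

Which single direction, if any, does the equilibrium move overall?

The forward reaction is exothermic. Lowering T favours the exothermic direction — shift to the right.
At constant volume, adding an inert gas leaves every reacting species' partial pressure unchanged, so Q is unchanged — no shift from this change.
Only the nonzero effect(s) matter; the net shift is to the right.

right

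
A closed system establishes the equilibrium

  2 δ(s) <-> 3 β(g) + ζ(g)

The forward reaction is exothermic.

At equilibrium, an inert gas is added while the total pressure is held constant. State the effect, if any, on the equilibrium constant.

The equilibrium constant depends only on temperature. This perturbation may move the position of equilibrium, but since T is unchanged, K itself is unchanged.

unchanged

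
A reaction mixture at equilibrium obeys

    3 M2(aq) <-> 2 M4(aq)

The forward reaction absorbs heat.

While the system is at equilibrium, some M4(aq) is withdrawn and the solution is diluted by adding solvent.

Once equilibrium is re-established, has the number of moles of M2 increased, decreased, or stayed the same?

Removing M4 (aq), a product, drives the reaction to the right.
Dilution lowers every aqueous concentration by the same factor. Δn_aq = 2 − 3 = -1, so the system shifts toward the side with more dissolved moles — to the left.
The two effects oppose each other, so the net shift — and hence the change in M2 — cannot be determined from the given information.

cannot be determined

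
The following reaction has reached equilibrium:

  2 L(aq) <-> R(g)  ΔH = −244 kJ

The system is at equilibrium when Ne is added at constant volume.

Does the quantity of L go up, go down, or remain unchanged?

unchanged

At constant volume, adding an inert gas leaves every reacting species' partial pressure unchanged, so Q is unchanged — no shift from this change.
No net shift occurs, so the amount of L is unchanged.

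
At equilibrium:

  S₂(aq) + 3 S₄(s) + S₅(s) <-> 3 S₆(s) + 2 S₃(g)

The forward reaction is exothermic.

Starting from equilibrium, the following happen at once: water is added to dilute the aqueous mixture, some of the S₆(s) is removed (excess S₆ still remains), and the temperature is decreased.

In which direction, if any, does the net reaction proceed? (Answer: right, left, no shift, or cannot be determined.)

Dilution lowers every aqueous concentration by the same factor. Δn_aq = 0 − 1 = -1, so the system shifts toward the side with more dissolved moles — to the left.
S₆ is a pure solid; its activity is 1 regardless of amount, so Q is unaffected — no shift from this change.
The forward reaction is exothermic. Lowering T favours the exothermic direction — shift to the right.
The individual effects push in opposite directions; without quantitative information the net direction cannot be determined.

cannot be determined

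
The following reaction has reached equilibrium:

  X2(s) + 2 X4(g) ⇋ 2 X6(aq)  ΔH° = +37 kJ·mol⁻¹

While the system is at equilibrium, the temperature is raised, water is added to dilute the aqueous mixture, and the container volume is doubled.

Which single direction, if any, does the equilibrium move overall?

The forward reaction is endothermic. Raising T favours the endothermic direction — shift to the right.
Dilution lowers every aqueous concentration by the same factor. Δn_aq = 2 − 0 = +2, so the system shifts toward the side with more dissolved moles — to the right.
Gas moles: reactants 2, products 0 (Δn_gas = -2). Expansion shifts the system toward the side with more moles of gas — to the left.
The individual effects push in opposite directions; without quantitative information the net direction cannot be determined.

cannot be determined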